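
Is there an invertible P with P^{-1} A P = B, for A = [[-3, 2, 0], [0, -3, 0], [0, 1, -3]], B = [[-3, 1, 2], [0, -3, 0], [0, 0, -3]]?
Two matrices over a field are similar if and only if they have the same invariant factors.

Both A and B have characteristic polynomial (x + 3)^3 and minimal polynomial (x + 3)^2. Computing further, both have invariant factors x + 3, (x + 3)^2. Hence A and B are similar.

Yes.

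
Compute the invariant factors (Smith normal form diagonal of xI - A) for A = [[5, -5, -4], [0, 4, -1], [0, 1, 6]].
(x - 5)^3

The Jordan structure of A has elementary divisors (x - 5)^3. Arranging the block sizes at each eigenvalue in decreasing order and taking row products gives the invariant factors.

Invariant factors (smallest first, each dividing the next): (x - 5)^3.

Check: the last factor (x - 5)^3 is the minimal polynomial, and the product (x - 5)^3 is the characteristic polynomial.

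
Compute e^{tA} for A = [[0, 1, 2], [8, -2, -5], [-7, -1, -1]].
A has Jordan form J = [[-1, 1, 0], [0, -1, 1], [0, 0, -1]] with A = PJP^{-1}, so e^{tA} = P e^{tJ} P^{-1}.

For a Jordan block J_k(λ), e^{tJ_k(λ)} = e^{λt} · (I + tN + t^2 N^2/2! + ... + t^{k-1} N^{k-1}/(k-1)!) where N is the nilpotent superdiagonal part.

Assembling the blocks and conjugating back gives the entries of e^{tA} as shown above.

e^{tA} = [[(-5*t^2/2 + t + 1)*e^{-t}, t*(1 - t)*e^{-t}, t*(4 - 3*t)*e^{-t}/2], [t*(35*t + 16)*e^{-t}/2, (7*t^2 - t + 1)*e^{-t}, t*(21*t - 10)*e^{-t}/2], [t*(-15*t - 14)*e^{-t}/2, -t*(3*t + 1)*e^{-t}, (2 - 9*t^2)*e^{-t}/2]]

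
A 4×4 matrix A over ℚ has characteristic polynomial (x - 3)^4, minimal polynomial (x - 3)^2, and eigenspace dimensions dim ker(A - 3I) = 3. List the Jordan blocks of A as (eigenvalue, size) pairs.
λ = 3: algebraic multiplicity 4 (exponent in χ_A), largest block size 2 (exponent in m_A), 3 blocks (geometric multiplicity). These force block sizes [2, 1, 1].

Jordan blocks: (3, 2), (3, 1), (3, 1)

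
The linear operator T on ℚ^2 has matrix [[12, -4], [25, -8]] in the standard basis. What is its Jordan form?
J = [[2, 1], [0, 2]]

The characteristic polynomial is det(xI - A) = (x - 2)^2, so the eigenvalues are 2 (algebraic multiplicity 2).

For λ = 2: rank(A - 2I) = 1, rank((A - 2I)^2) = 0. The eigenspace has dimension 2 - 1 = 1, so there is 1 Jordan block; the rank sequence gives block sizes [2].

Assembling the blocks gives the Jordan form J above.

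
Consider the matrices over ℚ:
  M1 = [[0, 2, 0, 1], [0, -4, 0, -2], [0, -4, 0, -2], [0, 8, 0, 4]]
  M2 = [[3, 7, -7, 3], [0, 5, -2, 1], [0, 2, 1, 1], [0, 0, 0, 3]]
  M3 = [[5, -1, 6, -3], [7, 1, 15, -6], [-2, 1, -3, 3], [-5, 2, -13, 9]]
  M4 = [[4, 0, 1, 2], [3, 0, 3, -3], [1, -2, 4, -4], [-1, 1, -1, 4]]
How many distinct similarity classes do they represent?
2 classes: {M1}, {M2, M3, M4}

Characteristic polynomials: χ_{M1} = x^4, χ_{M2} = (x - 3)^4, χ_{M3} = (x - 3)^4, χ_{M4} = (x - 3)^4.

{M1}: invariant factors x, x, x^2.

{M2, M3, M4}: invariant factors (x - 3)^2, (x - 3)^2.

Matrices are similar if and only if their invariant-factor lists agree; the partition into similarity classes is {M1}, {M2, M3, M4}.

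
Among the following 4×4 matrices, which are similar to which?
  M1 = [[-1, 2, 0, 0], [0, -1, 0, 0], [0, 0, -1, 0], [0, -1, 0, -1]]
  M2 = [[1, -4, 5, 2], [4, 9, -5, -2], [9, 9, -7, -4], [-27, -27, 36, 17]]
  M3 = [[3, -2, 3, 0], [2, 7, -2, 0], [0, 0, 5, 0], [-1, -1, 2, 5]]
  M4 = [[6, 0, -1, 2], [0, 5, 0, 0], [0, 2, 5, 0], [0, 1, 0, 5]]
3 classes: {M1}, {M2, M3}, {M4}

Characteristic polynomials: χ_{M1} = (x + 1)^4, χ_{M2} = (x - 5)^4, χ_{M3} = (x - 5)^4, χ_{M4} = (x - 6)(x - 5)^3.

{M1}: invariant factors x + 1, x + 1, (x + 1)^2.

{M2, M3}: invariant factors x - 5, (x - 5)^3.

{M4}: invariant factors x - 5, (x - 6)(x - 5)^2.

Matrices are similar if and only if their invariant-factor lists agree; the partition into similarity classes is {M1}, {M2, M3}, {M4}.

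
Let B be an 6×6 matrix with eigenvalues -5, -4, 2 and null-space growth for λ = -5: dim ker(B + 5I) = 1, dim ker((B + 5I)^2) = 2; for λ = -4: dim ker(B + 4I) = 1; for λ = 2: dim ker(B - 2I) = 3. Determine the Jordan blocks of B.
Jordan blocks: (-5, 2), (-4, 1), (2, 1), (2, 1), (2, 1)

λ = -5: successive nullity increments [1, 1] count blocks of size ≥ k; block sizes are [2].
λ = -4: successive nullity increments [1] count blocks of size ≥ k; block sizes are [1].
λ = 2: successive nullity increments [3] count blocks of size ≥ k; block sizes are [1, 1, 1].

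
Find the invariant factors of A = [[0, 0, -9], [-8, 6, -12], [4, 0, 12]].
The Jordan structure of A has elementary divisors (x - 6)^2, (x - 6). Arranging the block sizes at each eigenvalue in decreasing order and taking row products gives the invariant factors.

Invariant factors (smallest first, each dividing the next): x - 6, (x - 6)^2.

Check: the last factor (x - 6)^2 is the minimal polynomial, and the product (x - 6)^3 is the characteristic polynomial.

x - 6, (x - 6)^2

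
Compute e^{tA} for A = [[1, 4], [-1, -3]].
e^{tA} = [[(2*t + 1)*e^{-t}, 4*t*e^{-t}], [-t*e^{-t}, (1 - 2*t)*e^{-t}]]

A has Jordan form J = [[-1, 1], [0, -1]] with A = PJP^{-1}, so e^{tA} = P e^{tJ} P^{-1}.

For a Jordan block J_k(λ), e^{tJ_k(λ)} = e^{λt} · (I + tN + t^2 N^2/2! + ... + t^{k-1} N^{k-1}/(k-1)!) where N is the nilpotent superdiagonal part.

Assembling the blocks and conjugating back gives the entries of e^{tA} as shown above.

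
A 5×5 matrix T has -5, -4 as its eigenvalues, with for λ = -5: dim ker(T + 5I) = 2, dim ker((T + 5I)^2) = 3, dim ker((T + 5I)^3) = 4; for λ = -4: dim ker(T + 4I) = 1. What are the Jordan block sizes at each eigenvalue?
λ = -5: successive nullity increments [2, 1, 1] count blocks of size ≥ k; block sizes are [3, 1].
λ = -4: successive nullity increments [1] count blocks of size ≥ k; block sizes are [1].

Jordan blocks: (-5, 3), (-5, 1), (-4, 1)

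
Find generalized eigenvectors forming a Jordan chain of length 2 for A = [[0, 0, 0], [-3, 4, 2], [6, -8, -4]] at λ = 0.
v_1 = [[1, 1, -1]]^T, v_2 = [[0, -1, 2]]^T

We seek v_1 ∈ ker(A^2) \ ker(A), then set v_{i+1} = A v_i.

One such chain is v_1 = [[1, 1, -1]]^T, v_2 = [[0, -1, 2]]^T. Check: A v_2 = [[0, 0, 0]]^T = 0.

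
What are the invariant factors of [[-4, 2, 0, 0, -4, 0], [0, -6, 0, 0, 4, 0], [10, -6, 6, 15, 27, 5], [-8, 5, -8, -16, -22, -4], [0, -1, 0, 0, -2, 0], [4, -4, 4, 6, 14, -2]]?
The Jordan structure of A has elementary divisors (x + 4)^2, (x + 4)^2, (x + 4), (x + 4). Arranging the block sizes at each eigenvalue in decreasing order and taking row products gives the invariant factors.

Invariant factors (smallest first, each dividing the next): x + 4, x + 4, (x + 4)^2, (x + 4)^2.

Check: the last factor (x + 4)^2 is the minimal polynomial, and the product (x + 4)^6 is the characteristic polynomial.

x + 4, x + 4, (x + 4)^2, (x + 4)^2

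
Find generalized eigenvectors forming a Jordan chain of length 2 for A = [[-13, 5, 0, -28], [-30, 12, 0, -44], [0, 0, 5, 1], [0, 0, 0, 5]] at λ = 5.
v_1 = [[-1, 2, 0, 1]]^T, v_2 = [[0, 0, 1, 0]]^T

We seek v_1 ∈ ker((A - 5I)^2) \ ker(A - 5I), then set v_{i+1} = (A - 5I) v_i.

One such chain is v_1 = [[-1, 2, 0, 1]]^T, v_2 = [[0, 0, 1, 0]]^T. Check: (A - 5I) v_2 = [[0, 0, 0, 0]]^T = 0.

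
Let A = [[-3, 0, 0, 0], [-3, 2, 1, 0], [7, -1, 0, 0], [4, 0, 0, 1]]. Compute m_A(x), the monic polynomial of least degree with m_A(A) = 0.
m_A(x) = (x - 1)^2(x + 3)

The characteristic polynomial factors as (x - 1)^3(x + 3). The minimal polynomial is ∏(x - λ)^{k_λ} where k_λ is the size of the largest Jordan block at λ.

For λ = -3: rank(A + 3I) = 3, and the largest Jordan block has size 1 (the smallest k with rank((A + 3I)^k) = rank((A + 3I)^(k+1))).
For λ = 1: rank(A - I) = 2, and the largest Jordan block has size 2 (the smallest k with rank((A - I)^k) = rank((A - I)^(k+1))).

So m_A(x) = (x - 1)^2(x + 3).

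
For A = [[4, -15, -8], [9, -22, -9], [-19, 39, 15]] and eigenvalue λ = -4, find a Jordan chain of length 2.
We seek v_1 ∈ ker((A + 4I)^2) \ ker(A + 4I), then set v_{i+1} = (A + 4I) v_i.

One such chain is v_1 = [[1, 1, -1]]^T, v_2 = [[1, 0, 1]]^T. Check: (A + 4I) v_2 = [[0, 0, 0]]^T = 0.

v_1 = [[1, 1, -1]]^T, v_2 = [[1, 0, 1]]^T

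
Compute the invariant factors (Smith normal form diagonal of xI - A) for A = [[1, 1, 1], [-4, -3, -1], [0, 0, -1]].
(x + 1)^3

The Jordan structure of A has elementary divisors (x + 1)^3. Arranging the block sizes at each eigenvalue in decreasing order and taking row products gives the invariant factors.

Invariant factors (smallest first, each dividing the next): (x + 1)^3.

Check: the last factor (x + 1)^3 is the minimal polynomial, and the product (x + 1)^3 is the characteristic polynomial.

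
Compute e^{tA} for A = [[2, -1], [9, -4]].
e^{tA} = [[(3*t + 1)*e^{-t}, -t*e^{-t}], [9*t*e^{-t}, (1 - 3*t)*e^{-t}]]

A has Jordan form J = [[-1, 1], [0, -1]] with A = PJP^{-1}, so e^{tA} = P e^{tJ} P^{-1}.

For a Jordan block J_k(λ), e^{tJ_k(λ)} = e^{λt} · (I + tN + t^2 N^2/2! + ... + t^{k-1} N^{k-1}/(k-1)!) where N is the nilpotent superdiagonal part.

Assembling the blocks and conjugating back gives the entries of e^{tA} as shown above.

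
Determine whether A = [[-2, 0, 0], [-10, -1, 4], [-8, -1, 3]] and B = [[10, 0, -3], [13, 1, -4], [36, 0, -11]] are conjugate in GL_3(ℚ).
Yes.

Two matrices over a field are similar if and only if they have the same invariant factors.

Both A and B have characteristic polynomial (x - 1)^2(x + 2) and minimal polynomial (x - 1)^2(x + 2). Computing further, both have invariant factors (x - 1)^2(x + 2). Hence A and B are similar.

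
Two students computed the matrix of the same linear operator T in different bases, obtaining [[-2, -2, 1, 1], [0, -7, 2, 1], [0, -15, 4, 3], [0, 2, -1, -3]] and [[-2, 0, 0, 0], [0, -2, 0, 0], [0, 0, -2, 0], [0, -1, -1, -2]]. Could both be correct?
No.

Both have characteristic polynomial (x + 2)^4, but the minimal polynomial of A is (x + 2)^3 while the minimal polynomial of B is (x + 2)^2. The minimal polynomial is a similarity invariant, so A and B are not similar.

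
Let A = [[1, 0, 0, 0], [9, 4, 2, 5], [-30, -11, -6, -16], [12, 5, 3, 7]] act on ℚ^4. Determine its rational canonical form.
The invariant factors of A (the non-unit diagonal entries of the Smith normal form of xI - A over ℚ[x]) are x - 1, (x - 3)(x - 1)^2, each dividing the next. The characteristic polynomial is their product, (x - 3)(x - 1)^3.

The rational canonical form is the block-diagonal matrix of companion matrices C(f_i):
R = [[1, 0, 0, 0], [0, 0, 0, 3], [0, 1, 0, -7], [0, 0, 1, 5]].

R = [[1, 0, 0, 0], [0, 0, 0, 3], [0, 1, 0, -7], [0, 0, 1, 5]]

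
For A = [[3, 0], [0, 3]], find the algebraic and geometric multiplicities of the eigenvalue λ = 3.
The characteristic polynomial is (x - 3)^2, so the factor x - 3 appears with exponent 2: the algebraic multiplicity is 2.

rank(A - 3I) = 0, so the eigenspace has dimension 2 - 0 = 2: the geometric multiplicity is 2.

algebraic multiplicity 2, geometric multiplicity 2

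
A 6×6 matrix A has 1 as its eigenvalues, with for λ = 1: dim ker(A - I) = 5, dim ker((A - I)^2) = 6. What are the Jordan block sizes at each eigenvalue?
λ = 1: successive nullity increments [5, 1] count blocks of size ≥ k; block sizes are [2, 1, 1, 1, 1].

Jordan blocks: (1, 2), (1, 1), (1, 1), (1, 1), (1, 1)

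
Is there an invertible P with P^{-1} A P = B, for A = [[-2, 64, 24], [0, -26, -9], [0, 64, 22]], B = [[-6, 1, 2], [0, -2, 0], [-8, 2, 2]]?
Two matrices over a field are similar if and only if they have the same invariant factors.

Both A and B have characteristic polynomial (x + 2)^3 and minimal polynomial (x + 2)^2. Computing further, both have invariant factors x + 2, (x + 2)^2. Hence A and B are similar.

Yes.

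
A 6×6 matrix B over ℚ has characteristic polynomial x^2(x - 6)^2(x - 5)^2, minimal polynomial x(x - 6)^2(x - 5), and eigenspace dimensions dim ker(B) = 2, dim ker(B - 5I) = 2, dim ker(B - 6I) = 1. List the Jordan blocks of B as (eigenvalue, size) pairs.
Jordan blocks: (0, 1), (0, 1), (5, 1), (5, 1), (6, 2)

λ = 0: algebraic multiplicity 2 (exponent in χ_B), largest block size 1 (exponent in m_B), 2 blocks (geometric multiplicity). These force block sizes [1, 1].
λ = 5: algebraic multiplicity 2 (exponent in χ_B), largest block size 1 (exponent in m_B), 2 blocks (geometric multiplicity). These force block sizes [1, 1].
λ = 6: algebraic multiplicity 2 (exponent in χ_B), largest block size 2 (exponent in m_B), 1 block (geometric multiplicity). This forces block sizes [2].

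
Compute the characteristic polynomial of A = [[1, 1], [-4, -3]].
χ_A(x) = (x + 1)^2

xI - A = [[x - 1, -1], [4, x + 3]].

Expanding det(xI - A) along the first row:
det(xI - A) = + (x - 1)·det([[x + 3]]) - (-1)·det([[4]]).

Evaluating gives χ_A(x) = x^2 + 2x + 1 = (x + 1)^2.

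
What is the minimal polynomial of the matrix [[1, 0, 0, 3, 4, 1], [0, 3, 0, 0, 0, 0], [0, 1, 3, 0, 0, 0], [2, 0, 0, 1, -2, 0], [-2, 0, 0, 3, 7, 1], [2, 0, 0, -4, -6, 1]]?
The characteristic polynomial factors as (x - 3)^5(x - 1). The minimal polynomial is ∏(x - λ)^{k_λ} where k_λ is the size of the largest Jordan block at λ.

For λ = 1: rank(A - I) = 5, and the largest Jordan block has size 1 (the smallest k with rank((A - I)^k) = rank((A - I)^(k+1))).
For λ = 3: rank(A - 3I) = 3, and the largest Jordan block has size 2 (the smallest k with rank((A - 3I)^k) = rank((A - 3I)^(k+1))).

So m_A(x) = (x - 3)^2(x - 1).

m_A(x) = (x - 3)^2(x - 1)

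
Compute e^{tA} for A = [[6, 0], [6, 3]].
e^{tA} = [[e^{6*t}, 0], [2*(e^{3*t} - 1)*e^{3*t}, e^{3*t}]]

A has Jordan form J = [[3, 0], [0, 6]] with A = PJP^{-1}, so e^{tA} = P e^{tJ} P^{-1}.

For a Jordan block J_k(λ), e^{tJ_k(λ)} = e^{λt} · (I + tN + t^2 N^2/2! + ... + t^{k-1} N^{k-1}/(k-1)!) where N is the nilpotent superdiagonal part.

Assembling the blocks and conjugating back gives the entries of e^{tA} as shown above.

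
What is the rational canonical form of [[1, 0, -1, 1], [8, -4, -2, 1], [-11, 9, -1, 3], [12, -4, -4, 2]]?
The invariant factors of A (the non-unit diagonal entries of the Smith normal form of xI - A over ℚ[x]) are (x + 2)(x^3 + 2x + 2), each dividing the next. The characteristic polynomial is their product, (x + 2)(x^3 + 2x + 2).

The rational canonical form is the block-diagonal matrix of companion matrices C(f_i):
R = [[0, 0, 0, -4], [1, 0, 0, -6], [0, 1, 0, -2], [0, 0, 1, -2]].

Note the characteristic polynomial does not split into linear factors over ℚ, so A has no Jordan form over ℚ; the rational canonical form exists over any field.

R = [[0, 0, 0, -4], [1, 0, 0, -6], [0, 1, 0, -2], [0, 0, 1, -2]]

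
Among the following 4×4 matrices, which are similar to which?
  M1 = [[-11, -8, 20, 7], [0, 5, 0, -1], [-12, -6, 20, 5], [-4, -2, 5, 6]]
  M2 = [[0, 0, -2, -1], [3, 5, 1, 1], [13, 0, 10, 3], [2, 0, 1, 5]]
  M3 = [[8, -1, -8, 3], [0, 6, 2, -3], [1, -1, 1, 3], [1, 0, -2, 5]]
1 class: {M1, M2, M3}

Characteristic polynomials: χ_{M1} = (x - 5)^4, χ_{M2} = (x - 5)^4, χ_{M3} = (x - 5)^4.

{M1, M2, M3}: invariant factors x - 5, (x - 5)^3.

Matrices are similar if and only if their invariant-factor lists agree; the partition into similarity classes is {M1, M2, M3}.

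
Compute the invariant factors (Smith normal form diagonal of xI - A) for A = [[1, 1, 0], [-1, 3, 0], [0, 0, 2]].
x - 2, (x - 2)^2

The Jordan structure of A has elementary divisors (x - 2)^2, (x - 2). Arranging the block sizes at each eigenvalue in decreasing order and taking row products gives the invariant factors.

Invariant factors (smallest first, each dividing the next): x - 2, (x - 2)^2.

Check: the last factor (x - 2)^2 is the minimal polynomial, and the product (x - 2)^3 is the characteristic polynomial.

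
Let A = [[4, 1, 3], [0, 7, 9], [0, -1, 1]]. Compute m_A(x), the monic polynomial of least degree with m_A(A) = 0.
m_A(x) = (x - 4)^2

The characteristic polynomial factors as (x - 4)^3. The minimal polynomial is ∏(x - λ)^{k_λ} where k_λ is the size of the largest Jordan block at λ.

For λ = 4: rank(A - 4I) = 1, and the largest Jordan block has size 2 (the smallest k with rank((A - 4I)^k) = rank((A - 4I)^(k+1))).

So m_A(x) = (x - 4)^2.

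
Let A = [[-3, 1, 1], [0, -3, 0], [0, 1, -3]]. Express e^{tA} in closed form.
e^{tA} = [[e^{-3*t}, t*(t + 2)*e^{-3*t}/2, t*e^{-3*t}], [0, e^{-3*t}, 0], [0, t*e^{-3*t}, e^{-3*t}]]

A has Jordan form J = [[-3, 1, 0], [0, -3, 1], [0, 0, -3]] with A = PJP^{-1}, so e^{tA} = P e^{tJ} P^{-1}.

For a Jordan block J_k(λ), e^{tJ_k(λ)} = e^{λt} · (I + tN + t^2 N^2/2! + ... + t^{k-1} N^{k-1}/(k-1)!) where N is the nilpotent superdiagonal part.

Assembling the blocks and conjugating back gives the entries of e^{tA} as shown above.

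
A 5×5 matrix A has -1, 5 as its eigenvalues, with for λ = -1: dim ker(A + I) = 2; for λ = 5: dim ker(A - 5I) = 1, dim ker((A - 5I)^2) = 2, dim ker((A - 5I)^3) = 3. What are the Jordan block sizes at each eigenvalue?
Jordan blocks: (-1, 1), (-1, 1), (5, 3)

λ = -1: successive nullity increments [2] count blocks of size ≥ k; block sizes are [1, 1].
λ = 5: successive nullity increments [1, 1, 1] count blocks of size ≥ k; block sizes are [3].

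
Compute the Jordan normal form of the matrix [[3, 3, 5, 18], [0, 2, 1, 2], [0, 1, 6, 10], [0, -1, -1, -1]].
The characteristic polynomial is det(xI - A) = (x - 3)^3(x - 1), so the eigenvalues are 1 (algebraic multiplicity 1), 3 (algebraic multiplicity 3).

For λ = 1: algebraic multiplicity 1 gives one 1×1 block.

For λ = 3: rank(A - 3I) = 2, rank((A - 3I)^2) = 1. The eigenspace has dimension 4 - 2 = 2, so there are 2 Jordan blocks; the rank sequence gives block sizes [2, 1].

Assembling the blocks gives the Jordan form J above.

J = [[1, 0, 0, 0], [0, 3, 1, 0], [0, 0, 3, 0], [0, 0, 0, 3]]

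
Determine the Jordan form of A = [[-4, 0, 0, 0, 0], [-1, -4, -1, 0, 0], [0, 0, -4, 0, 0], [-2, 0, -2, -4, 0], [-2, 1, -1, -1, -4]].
J = [[-4, 1, 0, 0, 0], [0, -4, 1, 0, 0], [0, 0, -4, 0, 0], [0, 0, 0, -4, 0], [0, 0, 0, 0, -4]]

The characteristic polynomial is det(xI - A) = (x + 4)^5, so the eigenvalues are -4 (algebraic multiplicity 5).

For λ = -4: rank(A + 4I) = 2, rank((A + 4I)^2) = 1, rank((A + 4I)^3) = 0. The eigenspace has dimension 5 - 2 = 3, so there are 3 Jordan blocks; the rank sequence gives block sizes [3, 1, 1].

Assembling the blocks gives the Jordan form J above.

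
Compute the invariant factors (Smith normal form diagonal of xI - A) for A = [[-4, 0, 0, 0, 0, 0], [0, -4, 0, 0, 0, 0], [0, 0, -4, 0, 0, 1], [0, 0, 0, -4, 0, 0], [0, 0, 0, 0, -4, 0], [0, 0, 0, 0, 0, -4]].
The Jordan structure of A has elementary divisors (x + 4)^2, (x + 4), (x + 4), (x + 4), (x + 4). Arranging the block sizes at each eigenvalue in decreasing order and taking row products gives the invariant factors.

Invariant factors (smallest first, each dividing the next): x + 4, x + 4, x + 4, x + 4, (x + 4)^2.

Check: the last factor (x + 4)^2 is the minimal polynomial, and the product (x + 4)^6 is the characteristic polynomial.

x + 4, x + 4, x + 4, x + 4, (x + 4)^2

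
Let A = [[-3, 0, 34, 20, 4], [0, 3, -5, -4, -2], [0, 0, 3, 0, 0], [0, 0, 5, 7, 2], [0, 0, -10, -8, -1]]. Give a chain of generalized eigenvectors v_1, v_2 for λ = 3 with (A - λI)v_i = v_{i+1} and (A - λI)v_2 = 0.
We seek v_1 ∈ ker((A - 3I)^2) \ ker(A - 3I), then set v_{i+1} = (A - 3I) v_i.

One such chain is v_1 = [[0, 0, 1, -2, 1]]^T, v_2 = [[-2, 1, 0, -1, 2]]^T. Check: (A - 3I) v_2 = [[0, 0, 0, 0, 0]]^T = 0.

v_1 = [[0, 0, 1, -2, 1]]^T, v_2 = [[-2, 1, 0, -1, 2]]^T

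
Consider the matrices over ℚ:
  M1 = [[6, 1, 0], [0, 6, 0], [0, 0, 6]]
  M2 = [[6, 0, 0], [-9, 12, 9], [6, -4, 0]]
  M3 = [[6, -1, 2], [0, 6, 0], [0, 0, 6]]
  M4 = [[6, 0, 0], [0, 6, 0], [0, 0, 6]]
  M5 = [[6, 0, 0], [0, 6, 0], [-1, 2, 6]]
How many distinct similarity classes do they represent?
Characteristic polynomials: χ_{M1} = (x - 6)^3, χ_{M2} = (x - 6)^3, χ_{M3} = (x - 6)^3, χ_{M4} = (x - 6)^3, χ_{M5} = (x - 6)^3.

{M1, M2, M3, M5}: invariant factors x - 6, (x - 6)^2.

{M4}: invariant factors x - 6, x - 6, x - 6.

Matrices are similar if and only if their invariant-factor lists agree; the partition into similarity classes is {M1, M2, M3, M5}, {M4}.

2 classes: {M1, M2, M3, M5}, {M4}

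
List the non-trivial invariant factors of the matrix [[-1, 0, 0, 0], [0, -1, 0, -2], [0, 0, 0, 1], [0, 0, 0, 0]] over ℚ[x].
x + 1, x^2(x + 1)

The Jordan structure of A has elementary divisors (x + 1), (x + 1), x^2. Arranging the block sizes at each eigenvalue in decreasing order and taking row products gives the invariant factors.

Invariant factors (smallest first, each dividing the next): x + 1, x^2(x + 1).

Check: the last factor x^2(x + 1) is the minimal polynomial, and the product x^2(x + 1)^2 is the characteristic polynomial.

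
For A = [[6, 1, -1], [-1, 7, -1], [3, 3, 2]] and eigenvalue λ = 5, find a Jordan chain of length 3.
v_1 = [[0, 1, 1]]^T, v_2 = [[0, 1, 0]]^T, v_3 = [[1, 2, 3]]^T

We seek v_1 ∈ ker((A - 5I)^3) \ ker((A - 5I)^2), then set v_{i+1} = (A - 5I) v_i.

One such chain is v_1 = [[0, 1, 1]]^T, v_2 = [[0, 1, 0]]^T, v_3 = [[1, 2, 3]]^T. Check: (A - 5I) v_3 = [[0, 0, 0]]^T = 0.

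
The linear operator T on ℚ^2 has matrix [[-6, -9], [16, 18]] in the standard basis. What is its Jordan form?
The characteristic polynomial is det(xI - A) = (x - 6)^2, so the eigenvalues are 6 (algebraic multiplicity 2).

For λ = 6: rank(A - 6I) = 1, rank((A - 6I)^2) = 0. The eigenspace has dimension 2 - 1 = 1, so there is 1 Jordan block; the rank sequence gives block sizes [2].

Assembling the blocks gives the Jordan form J above.

J = [[6, 1], [0, 6]]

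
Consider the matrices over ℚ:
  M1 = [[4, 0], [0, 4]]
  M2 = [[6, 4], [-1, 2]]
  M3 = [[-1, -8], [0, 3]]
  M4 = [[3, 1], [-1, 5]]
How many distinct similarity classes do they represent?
Characteristic polynomials: χ_{M1} = (x - 4)^2, χ_{M2} = (x - 4)^2, χ_{M3} = (x - 3)(x + 1), χ_{M4} = (x - 4)^2.

{M1}: invariant factors x - 4, x - 4.

{M2, M4}: invariant factors (x - 4)^2.

{M3}: invariant factors (x - 3)(x + 1).

Matrices are similar if and only if their invariant-factor lists agree; the partition into similarity classes is {M1}, {M2, M4}, {M3}.

3 classes: {M1}, {M2, M4}, {M3}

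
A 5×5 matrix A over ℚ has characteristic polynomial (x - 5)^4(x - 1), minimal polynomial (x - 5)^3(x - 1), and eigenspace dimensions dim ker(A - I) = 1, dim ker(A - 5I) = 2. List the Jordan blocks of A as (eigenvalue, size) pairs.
λ = 1: algebraic multiplicity 1 (exponent in χ_A), largest block size 1 (exponent in m_A), 1 block (geometric multiplicity). This forces block sizes [1].
λ = 5: algebraic multiplicity 4 (exponent in χ_A), largest block size 3 (exponent in m_A), 2 blocks (geometric multiplicity). These force block sizes [3, 1].

Jordan blocks: (1, 1), (5, 3), (5, 1)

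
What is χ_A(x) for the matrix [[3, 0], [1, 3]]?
xI - A = [[x - 3, 0], [-1, x - 3]].

Expanding det(xI - A) along the first row:
det(xI - A) = + (x - 3)·det([[x - 3]]) - (0)·det([[-1]]).

Evaluating gives χ_A(x) = x^2 - 6x + 9 = (x - 3)^2.

χ_A(x) = (x - 3)^2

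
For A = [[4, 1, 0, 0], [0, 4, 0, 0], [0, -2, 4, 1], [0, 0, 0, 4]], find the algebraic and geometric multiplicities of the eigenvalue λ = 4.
algebraic multiplicity 4, geometric multiplicity 2

The characteristic polynomial is (x - 4)^4, so the factor x - 4 appears with exponent 4: the algebraic multiplicity is 4.

rank(A - 4I) = 2, so the eigenspace has dimension 4 - 2 = 2: the geometric multiplicity is 2.

Since 2 < 4, A is not diagonalizable.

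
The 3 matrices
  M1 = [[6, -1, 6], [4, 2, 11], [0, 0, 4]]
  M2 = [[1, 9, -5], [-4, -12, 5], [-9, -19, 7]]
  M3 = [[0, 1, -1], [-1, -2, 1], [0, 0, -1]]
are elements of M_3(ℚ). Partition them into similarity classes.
3 classes: {M1}, {M2}, {M3}

Characteristic polynomials: χ_{M1} = (x - 4)^3, χ_{M2} = (x - 2)(x + 3)^2, χ_{M3} = (x + 1)^3.

{M1}: invariant factors (x - 4)^3.

{M2}: invariant factors (x - 2)(x + 3)^2.

{M3}: invariant factors x + 1, (x + 1)^2.

Matrices are similar if and only if their invariant-factor lists agree; the partition into similarity classes is {M1}, {M2}, {M3}.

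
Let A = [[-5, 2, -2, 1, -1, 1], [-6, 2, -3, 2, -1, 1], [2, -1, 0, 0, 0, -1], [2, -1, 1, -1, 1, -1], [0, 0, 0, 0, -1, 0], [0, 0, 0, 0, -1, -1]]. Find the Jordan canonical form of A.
J = [[-1, 1, 0, 0, 0, 0], [0, -1, 1, 0, 0, 0], [0, 0, -1, 0, 0, 0], [0, 0, 0, -1, 1, 0], [0, 0, 0, 0, -1, 0], [0, 0, 0, 0, 0, -1]]

The characteristic polynomial is det(xI - A) = (x + 1)^6, so the eigenvalues are -1 (algebraic multiplicity 6).

For λ = -1: rank(A + I) = 3, rank((A + I)^2) = 1, rank((A + I)^3) = 0. The eigenspace has dimension 6 - 3 = 3, so there are 3 Jordan blocks; the rank sequence gives block sizes [3, 2, 1].

Assembling the blocks gives the Jordan form J above.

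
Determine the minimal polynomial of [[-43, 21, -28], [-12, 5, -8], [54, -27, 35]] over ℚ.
m_A(x) = (x + 1)^2

The characteristic polynomial factors as (x + 1)^3. The minimal polynomial is ∏(x - λ)^{k_λ} where k_λ is the size of the largest Jordan block at λ.

For λ = -1: rank(A + I) = 1, and the largest Jordan block has size 2 (the smallest k with rank((A + I)^k) = rank((A + I)^(k+1))).

So m_A(x) = (x + 1)^2.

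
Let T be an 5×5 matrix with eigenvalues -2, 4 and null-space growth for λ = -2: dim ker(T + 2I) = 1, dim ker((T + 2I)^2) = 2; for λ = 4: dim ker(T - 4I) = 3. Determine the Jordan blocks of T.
Jordan blocks: (-2, 2), (4, 1), (4, 1), (4, 1)

λ = -2: successive nullity increments [1, 1] count blocks of size ≥ k; block sizes are [2].
λ = 4: successive nullity increments [3] count blocks of size ≥ k; block sizes are [1, 1, 1].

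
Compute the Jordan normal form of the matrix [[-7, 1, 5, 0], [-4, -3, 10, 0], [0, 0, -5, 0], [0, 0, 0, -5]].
J = [[-5, 1, 0, 0], [0, -5, 0, 0], [0, 0, -5, 0], [0, 0, 0, -5]]

The characteristic polynomial is det(xI - A) = (x + 5)^4, so the eigenvalues are -5 (algebraic multiplicity 4).

For λ = -5: rank(A + 5I) = 1, rank((A + 5I)^2) = 0. The eigenspace has dimension 4 - 1 = 3, so there are 3 Jordan blocks; the rank sequence gives block sizes [2, 1, 1].

Assembling the blocks gives the Jordan form J above.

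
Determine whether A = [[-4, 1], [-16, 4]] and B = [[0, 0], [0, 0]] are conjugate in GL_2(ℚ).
No.

Both have characteristic polynomial x^2, but the minimal polynomial of A is x^2 while the minimal polynomial of B is x. The minimal polynomial is a similarity invariant, so A and B are not similar.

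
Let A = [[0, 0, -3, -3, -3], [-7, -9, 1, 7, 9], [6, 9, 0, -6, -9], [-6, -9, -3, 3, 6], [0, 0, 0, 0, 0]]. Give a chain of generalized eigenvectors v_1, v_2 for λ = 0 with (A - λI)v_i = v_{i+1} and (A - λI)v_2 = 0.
We seek v_1 ∈ ker(A^2) \ ker(A), then set v_{i+1} = A v_i.

One such chain is v_1 = [[0, 2, -3, 4, -1]]^T, v_2 = [[0, -2, 3, -3, 0]]^T. Check: A v_2 = [[0, 0, 0, 0, 0]]^T = 0.

v_1 = [[0, 2, -3, 4, -1]]^T, v_2 = [[0, -2, 3, -3, 0]]^T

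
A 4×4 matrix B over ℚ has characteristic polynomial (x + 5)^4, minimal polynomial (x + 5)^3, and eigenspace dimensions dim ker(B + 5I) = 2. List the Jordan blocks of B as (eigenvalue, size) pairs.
Jordan blocks: (-5, 3), (-5, 1)

λ = -5: algebraic multiplicity 4 (exponent in χ_B), largest block size 3 (exponent in m_B), 2 blocks (geometric multiplicity). These force block sizes [3, 1].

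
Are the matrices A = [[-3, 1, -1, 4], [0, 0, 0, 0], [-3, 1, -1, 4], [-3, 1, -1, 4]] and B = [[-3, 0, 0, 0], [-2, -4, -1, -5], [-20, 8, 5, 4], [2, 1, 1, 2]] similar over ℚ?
χ_A(x) = x^4 but χ_B(x) = (x - 3)^2(x + 3)^2. The characteristic polynomial is a similarity invariant, so A and B are not similar.

No.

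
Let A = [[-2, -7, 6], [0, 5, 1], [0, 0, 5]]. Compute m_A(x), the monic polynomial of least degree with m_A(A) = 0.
m_A(x) = (x - 5)^2(x + 2)

The characteristic polynomial factors as (x - 5)^2(x + 2). The minimal polynomial is ∏(x - λ)^{k_λ} where k_λ is the size of the largest Jordan block at λ.

For λ = -2: rank(A + 2I) = 2, and the largest Jordan block has size 1 (the smallest k with rank((A + 2I)^k) = rank((A + 2I)^(k+1))).
For λ = 5: rank(A - 5I) = 2, and the largest Jordan block has size 2 (the smallest k with rank((A - 5I)^k) = rank((A - 5I)^(k+1))).

So m_A(x) = (x - 5)^2(x + 2).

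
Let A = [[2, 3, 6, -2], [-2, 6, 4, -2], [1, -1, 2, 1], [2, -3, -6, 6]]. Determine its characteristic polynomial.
χ_A(x) = (x - 4)^4

xI - A = [[x - 2, -3, -6, 2], [2, x - 6, -4, 2], [-1, 1, x - 2, -1], [-2, 3, 6, x - 6]].

Expanding det(xI - A) along the first row:
det(xI - A) = + (x - 2)·det([[x - 6, -4, 2], [1, x - 2, -1], [3, 6, x - 6]]) - (-3)·det([[2, -4, 2], [-1, x - 2, -1], [-2, 6, x - 6]]) + (-6)·det([[2, x - 6, 2], [-1, 1, -1], [-2, 3, x - 6]]) - (2)·det([[2, x - 6, -4], [-1, 1, x - 2], [-2, 3, 6]]).

Evaluating gives χ_A(x) = x^4 - 16x^3 + 96x^2 - 256x + 256 = (x - 4)^4.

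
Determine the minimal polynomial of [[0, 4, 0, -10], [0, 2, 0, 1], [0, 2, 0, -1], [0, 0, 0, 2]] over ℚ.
The characteristic polynomial factors as x^2(x - 2)^2. The minimal polynomial is ∏(x - λ)^{k_λ} where k_λ is the size of the largest Jordan block at λ.

For λ = 0: rank(A) = 2, and the largest Jordan block has size 1 (the smallest k with rank(A^k) = rank(A^(k+1))).
For λ = 2: rank(A - 2I) = 3, and the largest Jordan block has size 2 (the smallest k with rank((A - 2I)^k) = rank((A - 2I)^(k+1))).

So m_A(x) = x(x - 2)^2.

m_A(x) = x(x - 2)^2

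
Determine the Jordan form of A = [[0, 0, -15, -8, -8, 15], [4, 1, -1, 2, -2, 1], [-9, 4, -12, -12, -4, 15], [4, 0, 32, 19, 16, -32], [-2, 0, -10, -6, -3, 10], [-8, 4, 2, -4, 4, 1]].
J = [[-3, 0, 0, 0, 0, 0], [0, 1, 1, 0, 0, 0], [0, 0, 1, 1, 0, 0], [0, 0, 0, 1, 0, 0], [0, 0, 0, 0, 3, 0], [0, 0, 0, 0, 0, 3]]

The characteristic polynomial is det(xI - A) = (x - 3)^2(x - 1)^3(x + 3), so the eigenvalues are -3 (algebraic multiplicity 1), 1 (algebraic multiplicity 3), 3 (algebraic multiplicity 2).

For λ = -3: algebraic multiplicity 1 gives one 1×1 block.

For λ = 1: rank(A - I) = 5, rank((A - I)^2) = 4, rank((A - I)^3) = 3. The eigenspace has dimension 6 - 5 = 1, so there is 1 Jordan block; the rank sequence gives block sizes [3].

For λ = 3: rank(A - 3I) = 4. The eigenspace has dimension 6 - 4 = 2, so there are 2 Jordan blocks; the rank sequence gives block sizes [1, 1].

Assembling the blocks gives the Jordan form J above.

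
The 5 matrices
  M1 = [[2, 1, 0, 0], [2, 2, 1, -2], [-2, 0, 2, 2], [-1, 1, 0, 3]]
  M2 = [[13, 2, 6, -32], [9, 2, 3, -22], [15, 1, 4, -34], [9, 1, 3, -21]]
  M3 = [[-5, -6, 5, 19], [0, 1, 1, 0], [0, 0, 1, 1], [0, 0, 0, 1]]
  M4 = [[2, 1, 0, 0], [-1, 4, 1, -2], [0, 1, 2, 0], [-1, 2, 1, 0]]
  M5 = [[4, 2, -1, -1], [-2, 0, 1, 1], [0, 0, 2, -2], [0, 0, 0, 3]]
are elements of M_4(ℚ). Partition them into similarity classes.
5 classes: {M1}, {M2}, {M3}, {M4}, {M5}

Characteristic polynomials: χ_{M1} = (x - 3)(x - 2)^3, χ_{M2} = (x - 1)^3(x + 5), χ_{M3} = (x - 1)^3(x + 5), χ_{M4} = (x - 2)^4, χ_{M5} = (x - 3)(x - 2)^3.

{M1}: invariant factors (x - 3)(x - 2)^3.

{M2}: invariant factors x - 1, (x - 1)^2(x + 5).

{M3}: invariant factors (x - 1)^3(x + 5).

{M4}: invariant factors x - 2, (x - 2)^3.

{M5}: invariant factors x - 2, (x - 3)(x - 2)^2.

Matrices are similar if and only if their invariant-factor lists agree; the partition into similarity classes is {M1}, {M2}, {M3}, {M4}, {M5}.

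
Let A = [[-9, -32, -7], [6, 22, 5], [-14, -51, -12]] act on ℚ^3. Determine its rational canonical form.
The invariant factors of A (the non-unit diagonal entries of the Smith normal form of xI - A over ℚ[x]) are (x - 3)(x + 1)^2, each dividing the next. The characteristic polynomial is their product, (x - 3)(x + 1)^2.

The rational canonical form is the block-diagonal matrix of companion matrices C(f_i):
R = [[0, 0, 3], [1, 0, 5], [0, 1, 1]].

R = [[0, 0, 3], [1, 0, 5], [0, 1, 1]]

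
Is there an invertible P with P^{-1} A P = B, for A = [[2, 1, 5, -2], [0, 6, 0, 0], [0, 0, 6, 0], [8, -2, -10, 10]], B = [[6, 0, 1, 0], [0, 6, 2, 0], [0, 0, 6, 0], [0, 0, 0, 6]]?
Yes.

Two matrices over a field are similar if and only if they have the same invariant factors.

Both A and B have characteristic polynomial (x - 6)^4 and minimal polynomial (x - 6)^2. Computing further, both have invariant factors x - 6, x - 6, (x - 6)^2. Hence A and B are similar.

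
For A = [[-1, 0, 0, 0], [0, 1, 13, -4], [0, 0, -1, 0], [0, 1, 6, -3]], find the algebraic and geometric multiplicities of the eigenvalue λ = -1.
The characteristic polynomial is (x + 1)^4, so the factor x + 1 appears with exponent 4: the algebraic multiplicity is 4.

rank(A + I) = 2, so the eigenspace has dimension 4 - 2 = 2: the geometric multiplicity is 2.

Since 2 < 4, A is not diagonalizable.

algebraic multiplicity 4, geometric multiplicity 2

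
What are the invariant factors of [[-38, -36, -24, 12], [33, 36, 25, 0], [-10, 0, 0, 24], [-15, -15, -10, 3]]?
x^2(x - 3)(x + 2)

The Jordan structure of A has elementary divisors (x + 2), x^2, (x - 3). Arranging the block sizes at each eigenvalue in decreasing order and taking row products gives the invariant factors.

Invariant factors (smallest first, each dividing the next): x^2(x - 3)(x + 2).

Check: the last factor x^2(x - 3)(x + 2) is the minimal polynomial, and the product x^2(x - 3)(x + 2) is the characteristic polynomial.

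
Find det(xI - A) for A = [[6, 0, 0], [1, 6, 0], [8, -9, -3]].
χ_A(x) = (x - 6)^2(x + 3)

xI - A = [[x - 6, 0, 0], [-1, x - 6, 0], [-8, 9, x + 3]].

Expanding det(xI - A) along the first row:
det(xI - A) = + (x - 6)·det([[x - 6, 0], [9, x + 3]]) - (0)·det([[-1, 0], [-8, x + 3]]) + (0)·det([[-1, x - 6], [-8, 9]]).

Evaluating gives χ_A(x) = x^3 - 9x^2 + 108 = (x - 6)^2(x + 3).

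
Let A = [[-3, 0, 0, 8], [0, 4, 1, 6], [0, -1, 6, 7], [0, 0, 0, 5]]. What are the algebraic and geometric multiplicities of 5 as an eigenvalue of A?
algebraic multiplicity 3, geometric multiplicity 1

The characteristic polynomial is (x - 5)^3(x + 3), so the factor x - 5 appears with exponent 3: the algebraic multiplicity is 3.

rank(A - 5I) = 3, so the eigenspace has dimension 4 - 3 = 1: the geometric multiplicity is 1.

Since 1 < 3, A is not diagonalizable.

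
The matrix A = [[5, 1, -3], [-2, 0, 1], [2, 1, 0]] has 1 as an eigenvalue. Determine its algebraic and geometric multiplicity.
algebraic multiplicity 2, geometric multiplicity 1

The characteristic polynomial is (x - 3)(x - 1)^2, so the factor x - 1 appears with exponent 2: the algebraic multiplicity is 2.

rank(A - I) = 2, so the eigenspace has dimension 3 - 2 = 1: the geometric multiplicity is 1.

Since 1 < 2, A is not diagonalizable.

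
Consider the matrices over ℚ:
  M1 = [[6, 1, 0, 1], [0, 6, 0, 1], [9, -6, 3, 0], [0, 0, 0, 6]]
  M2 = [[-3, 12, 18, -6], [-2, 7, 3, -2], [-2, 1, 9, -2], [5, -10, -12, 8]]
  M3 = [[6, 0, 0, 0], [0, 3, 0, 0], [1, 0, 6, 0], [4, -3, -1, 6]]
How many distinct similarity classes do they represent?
2 classes: {M1, M3}, {M2}

Characteristic polynomials: χ_{M1} = (x - 6)^3(x - 3), χ_{M2} = (x - 6)^3(x - 3), χ_{M3} = (x - 6)^3(x - 3).

{M1, M3}: invariant factors (x - 6)^3(x - 3).

{M2}: invariant factors x - 6, (x - 6)^2(x - 3).

Matrices are similar if and only if their invariant-factor lists agree; the partition into similarity classes is {M1, M3}, {M2}.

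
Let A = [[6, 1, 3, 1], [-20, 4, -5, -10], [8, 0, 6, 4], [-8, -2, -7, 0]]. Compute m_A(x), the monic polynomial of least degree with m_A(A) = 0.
m_A(x) = (x - 4)^2

The characteristic polynomial factors as (x - 4)^4. The minimal polynomial is ∏(x - λ)^{k_λ} where k_λ is the size of the largest Jordan block at λ.

For λ = 4: rank(A - 4I) = 2, and the largest Jordan block has size 2 (the smallest k with rank((A - 4I)^k) = rank((A - 4I)^(k+1))).

So m_A(x) = (x - 4)^2.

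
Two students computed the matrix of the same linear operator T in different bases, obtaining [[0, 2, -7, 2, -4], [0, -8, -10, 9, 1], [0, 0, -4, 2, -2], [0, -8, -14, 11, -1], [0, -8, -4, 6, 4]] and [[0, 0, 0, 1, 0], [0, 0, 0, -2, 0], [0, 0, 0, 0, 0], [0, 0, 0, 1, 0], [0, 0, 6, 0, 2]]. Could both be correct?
No.

Both have characteristic polynomial x^3(x - 2)(x - 1), but the minimal polynomial of A is x^2(x - 2)(x - 1) while the minimal polynomial of B is x(x - 2)(x - 1). The minimal polynomial is a similarity invariant, so A and B are not similar.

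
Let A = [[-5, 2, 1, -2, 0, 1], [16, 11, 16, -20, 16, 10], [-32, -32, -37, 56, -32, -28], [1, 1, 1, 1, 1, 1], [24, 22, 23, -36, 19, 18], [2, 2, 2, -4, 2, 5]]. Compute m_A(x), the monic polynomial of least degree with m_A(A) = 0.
The characteristic polynomial factors as (x - 3)^3(x + 5)^3. The minimal polynomial is ∏(x - λ)^{k_λ} where k_λ is the size of the largest Jordan block at λ.

For λ = -5: rank(A + 5I) = 4, and the largest Jordan block has size 2 (the smallest k with rank((A + 5I)^k) = rank((A + 5I)^(k+1))).
For λ = 3: rank(A - 3I) = 5, and the largest Jordan block has size 3 (the smallest k with rank((A - 3I)^k) = rank((A - 3I)^(k+1))).

So m_A(x) = (x - 3)^3(x + 5)^2.

m_A(x) = (x - 3)^3(x + 5)^2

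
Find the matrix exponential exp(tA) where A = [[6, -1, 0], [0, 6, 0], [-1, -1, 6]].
A has Jordan form J = [[6, 1, 0], [0, 6, 1], [0, 0, 6]] with A = PJP^{-1}, so e^{tA} = P e^{tJ} P^{-1}.

For a Jordan block J_k(λ), e^{tJ_k(λ)} = e^{λt} · (I + tN + t^2 N^2/2! + ... + t^{k-1} N^{k-1}/(k-1)!) where N is the nilpotent superdiagonal part.

Assembling the blocks and conjugating back gives the entries of e^{tA} as shown above.

e^{tA} = [[e^{6*t}, -t*e^{6*t}, 0], [0, e^{6*t}, 0], [-t*e^{6*t}, t*(t - 2)*e^{6*t}/2, e^{6*t}]]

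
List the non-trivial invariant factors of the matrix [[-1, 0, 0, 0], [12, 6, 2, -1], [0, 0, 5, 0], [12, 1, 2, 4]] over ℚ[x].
x - 5, (x - 5)^2(x + 1)

The Jordan structure of A has elementary divisors (x + 1), (x - 5)^2, (x - 5). Arranging the block sizes at each eigenvalue in decreasing order and taking row products gives the invariant factors.

Invariant factors (smallest first, each dividing the next): x - 5, (x - 5)^2(x + 1).

Check: the last factor (x - 5)^2(x + 1) is the minimal polynomial, and the product (x - 5)^3(x + 1) is the characteristic polynomial.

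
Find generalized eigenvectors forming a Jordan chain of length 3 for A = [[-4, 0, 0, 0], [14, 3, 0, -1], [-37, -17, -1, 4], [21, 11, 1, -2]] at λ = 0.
v_1 = [[0, 0, 0, 1]]^T, v_2 = [[0, -1, 4, -2]]^T, v_3 = [[0, -1, 5, -3]]^T

We seek v_1 ∈ ker(A^3) \ ker(A^2), then set v_{i+1} = A v_i.

One such chain is v_1 = [[0, 0, 0, 1]]^T, v_2 = [[0, -1, 4, -2]]^T, v_3 = [[0, -1, 5, -3]]^T. Check: A v_3 = [[0, 0, 0, 0]]^T = 0.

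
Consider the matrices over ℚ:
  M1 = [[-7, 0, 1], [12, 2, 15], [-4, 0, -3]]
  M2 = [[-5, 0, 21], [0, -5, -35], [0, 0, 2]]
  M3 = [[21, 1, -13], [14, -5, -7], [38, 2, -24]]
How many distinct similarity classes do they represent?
Characteristic polynomials: χ_{M1} = (x - 2)(x + 5)^2, χ_{M2} = (x - 2)(x + 5)^2, χ_{M3} = (x - 2)(x + 5)^2.

{M1, M3}: invariant factors (x - 2)(x + 5)^2.

{M2}: invariant factors x + 5, (x - 2)(x + 5).

Matrices are similar if and only if their invariant-factor lists agree; the partition into similarity classes is {M1, M3}, {M2}.

2 classes: {M1, M3}, {M2}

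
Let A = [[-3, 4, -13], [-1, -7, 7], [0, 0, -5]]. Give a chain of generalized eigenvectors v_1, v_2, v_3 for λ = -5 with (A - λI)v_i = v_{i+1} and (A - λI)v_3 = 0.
We seek v_1 ∈ ker((A + 5I)^3) \ ker((A + 5I)^2), then set v_{i+1} = (A + 5I) v_i.

One such chain is v_1 = [[2, 2, 1]]^T, v_2 = [[-1, 1, 0]]^T, v_3 = [[2, -1, 0]]^T. Check: (A + 5I) v_3 = [[0, 0, 0]]^T = 0.

v_1 = [[2, 2, 1]]^T, v_2 = [[-1, 1, 0]]^T, v_3 = [[2, -1, 0]]^T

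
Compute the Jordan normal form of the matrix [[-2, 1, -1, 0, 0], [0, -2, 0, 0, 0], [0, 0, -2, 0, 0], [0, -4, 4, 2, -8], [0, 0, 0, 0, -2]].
The characteristic polynomial is det(xI - A) = (x - 2)(x + 2)^4, so the eigenvalues are -2 (algebraic multiplicity 4), 2 (algebraic multiplicity 1).

For λ = -2: rank(A + 2I) = 2, rank((A + 2I)^2) = 1. The eigenspace has dimension 5 - 2 = 3, so there are 3 Jordan blocks; the rank sequence gives block sizes [2, 1, 1].

For λ = 2: algebraic multiplicity 1 gives one 1×1 block.

Assembling the blocks gives the Jordan form J above.

J = [[-2, 1, 0, 0, 0], [0, -2, 0, 0, 0], [0, 0, -2, 0, 0], [0, 0, 0, -2, 0], [0, 0, 0, 0, 2]]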